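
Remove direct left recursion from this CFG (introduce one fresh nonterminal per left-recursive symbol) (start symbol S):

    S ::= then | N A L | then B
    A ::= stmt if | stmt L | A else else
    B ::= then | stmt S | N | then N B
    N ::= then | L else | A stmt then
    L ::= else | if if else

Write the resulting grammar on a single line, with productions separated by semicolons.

Left recursion appears on A.
For A: α = {else else}, β = {stmt if, stmt L}. Rewrite as A → β A' and A' → α A' | ε.

S ::= then | N A L | then B; A ::= stmt if A' | stmt L A'; B ::= then | stmt S | N | then N B; N ::= then | L else | A stmt then; L ::= else | if if else; A' ::= else else A' | ε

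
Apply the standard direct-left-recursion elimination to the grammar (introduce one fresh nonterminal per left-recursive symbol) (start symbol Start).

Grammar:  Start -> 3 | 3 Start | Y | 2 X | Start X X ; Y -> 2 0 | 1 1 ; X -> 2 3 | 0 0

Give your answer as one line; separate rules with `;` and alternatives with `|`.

Directly left-recursive nonterminal: Start.
For Start: α = {X X}, β = {3, 3 Start, Y, 2 X}. Rewrite as Start → β Start1 and Start1 → α Start1 | ε.

Start -> 3 Start1 | 3 Start Start1 | Y Start1 | 2 X Start1; Y -> 2 0 | 1 1; X -> 2 3 | 0 0; Start1 -> X X Start1 | ε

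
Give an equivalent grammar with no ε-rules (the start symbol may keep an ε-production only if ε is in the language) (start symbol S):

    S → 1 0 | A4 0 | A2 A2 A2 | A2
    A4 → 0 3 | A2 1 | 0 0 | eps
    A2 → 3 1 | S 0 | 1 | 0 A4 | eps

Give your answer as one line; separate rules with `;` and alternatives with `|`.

The nullable symbols are {A2, A4, S}.
ε ∈ L(G) since S is nullable, so keep S → ε.
Expand every rule over subsets of its nullable positions: S → A4 0 gives A4 0 | 0. S → A2 A2 A2 gives A2 A2 A2 | A2 A2 | A2. A4 → A2 1 gives A2 1 | 1. A2 → S 0 gives S 0 | 0.

S → 1 0 | A4 0 | 0 | A2 A2 A2 | A2 A2 | A2 | ε; A4 → 0 3 | A2 1 | 1 | 0 0; A2 → 3 1 | S 0 | 0 | 1 | 0 A4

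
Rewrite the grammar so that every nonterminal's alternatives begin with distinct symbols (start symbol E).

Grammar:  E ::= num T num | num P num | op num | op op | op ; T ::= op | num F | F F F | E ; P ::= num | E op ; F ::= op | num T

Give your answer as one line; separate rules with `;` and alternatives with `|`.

E has alternatives sharing prefix 'op': factor to E → op E' with E' → num | op | ε.
E has alternatives sharing prefix 'num': factor to E → num E'' with E'' → T num | P num.

E ::= op E' | num E''; T ::= op | num F | F F F | E; P ::= num | E op; F ::= op | num T; E' ::= num | op | ε; E'' ::= T num | P num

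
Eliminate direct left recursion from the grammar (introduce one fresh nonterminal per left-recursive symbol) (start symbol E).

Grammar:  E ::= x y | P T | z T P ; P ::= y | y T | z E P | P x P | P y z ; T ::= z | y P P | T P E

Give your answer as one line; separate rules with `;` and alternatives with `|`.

Directly left-recursive nonterminals: P, T.
For P: α = {x P, y z}, β = {y, y T, z E P}. Rewrite as P → β P' and P' → α P' | ε.
For T: α = {P E}, β = {z, y P P}. Rewrite as T → β T' and T' → α T' | ε.

E ::= x y | P T | z T P; P ::= y P' | y T P' | z E P P'; T ::= z T' | y P P T'; P' ::= x P P' | y z P' | ε; T' ::= P E T' | ε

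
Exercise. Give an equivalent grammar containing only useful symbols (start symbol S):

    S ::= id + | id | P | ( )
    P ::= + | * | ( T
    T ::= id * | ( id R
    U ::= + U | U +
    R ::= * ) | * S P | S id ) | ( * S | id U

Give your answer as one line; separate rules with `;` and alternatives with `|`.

S ::= id + | id | P | ( ); P ::= + | * | ( T; T ::= id * | ( id R; R ::= * ) | * S P | S id ) | ( * S

Generating nonterminals: {P, R, S, T}.
Reachable from S after that: {P, R, S, T}.
Removed useless symbols: {U} and every production mentioning them.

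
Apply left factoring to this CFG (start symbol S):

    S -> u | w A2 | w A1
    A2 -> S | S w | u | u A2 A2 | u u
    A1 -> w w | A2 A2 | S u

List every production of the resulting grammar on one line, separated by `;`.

S has alternatives sharing prefix 'w': factor to S → w S' with S' → A2 | A1.
A2 has alternatives sharing prefix 'u': factor to A2 → u A2' with A2' → ε | A2 A2 | u.
A2 has alternatives sharing prefix 'S': factor to A2 → S A2'' with A2'' → ε | w.

S -> u | w S'; A2 -> u A2' | S A2''; A1 -> w w | A2 A2 | S u; S' -> A2 | A1; A2' -> ε | A2 A2 | u; A2'' -> ε | w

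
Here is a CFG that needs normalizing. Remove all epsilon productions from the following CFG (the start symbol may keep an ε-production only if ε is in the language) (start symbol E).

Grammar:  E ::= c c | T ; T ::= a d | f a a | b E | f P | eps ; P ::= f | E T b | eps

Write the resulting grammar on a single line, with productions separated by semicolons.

Nullable nonterminals: {E, P, T}.
ε ∈ L(G) since E is nullable, so keep E → ε.
Expand every rule over subsets of its nullable positions: T → b E gives b E | b. T → f P gives f P | f. P → E T b gives E T b | E b | T b | b.

E ::= c c | T | eps; T ::= a d | f a a | b E | b | f P | f; P ::= f | E T b | E b | T b | b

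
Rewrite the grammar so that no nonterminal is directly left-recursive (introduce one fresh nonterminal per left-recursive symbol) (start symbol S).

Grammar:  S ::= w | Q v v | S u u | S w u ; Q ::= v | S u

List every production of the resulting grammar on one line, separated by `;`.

Directly left-recursive nonterminal: S.
For S: α = {u u, w u}, β = {w, Q v v}. Rewrite as S → β S' and S' → α S' | ε.

S ::= w S' | Q v v S'; Q ::= v | S u; S' ::= u u S' | w u S' | ε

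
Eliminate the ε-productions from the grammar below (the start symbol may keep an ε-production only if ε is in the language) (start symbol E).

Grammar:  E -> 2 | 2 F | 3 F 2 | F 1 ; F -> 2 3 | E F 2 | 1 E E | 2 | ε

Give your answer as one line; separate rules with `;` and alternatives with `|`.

The nullable symbols are {F}.
ε ∉ L(G), so no ε-production is kept.
For each production, add variants omitting each subset of nullable occurrences: E → 3 F 2 gives 3 F 2 | 3 2. E → F 1 gives F 1 | 1. F → E F 2 gives E F 2 | E 2.

E -> 2 | 2 F | 3 F 2 | 3 2 | F 1 | 1; F -> 2 3 | E F 2 | E 2 | 1 E E | 2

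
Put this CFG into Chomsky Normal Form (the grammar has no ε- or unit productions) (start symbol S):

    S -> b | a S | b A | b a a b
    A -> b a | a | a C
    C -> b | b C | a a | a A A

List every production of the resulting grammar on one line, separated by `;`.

S -> b | X1 S | X2 A | X2 Y1; A -> X2 X1 | a | X1 C; C -> b | X2 C | X1 X1 | X1 Y3; X1 -> a; X2 -> b; Y1 -> X1 Y2; Y2 -> X1 X2; Y3 -> A A

Introduce a nonterminal for each terminal appearing in a rule of length ≥ 2: X1 → a, X2 → b.
Binarize each right-hand side of length ≥ 3 by chaining fresh nonterminals (Y1, Y2, …): affected rules were S → X2 X1 X1 X2; C → X1 A A.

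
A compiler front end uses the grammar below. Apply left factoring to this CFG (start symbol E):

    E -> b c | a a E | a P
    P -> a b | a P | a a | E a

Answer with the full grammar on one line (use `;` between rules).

E has alternatives sharing prefix 'a': factor to E → a E' with E' → a E | P.
P has alternatives sharing prefix 'a': factor to P → a P' with P' → b | P | a.

E -> b c | a E'; P -> E a | a P'; E' -> a E | P; P' -> b | P | a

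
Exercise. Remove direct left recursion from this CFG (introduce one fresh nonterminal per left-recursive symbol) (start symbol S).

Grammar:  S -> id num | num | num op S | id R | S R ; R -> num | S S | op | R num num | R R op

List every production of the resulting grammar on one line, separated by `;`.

Directly left-recursive nonterminals: S, R.
For S: α = {R}, β = {id num, num, num op S, id R}. Rewrite as S → β S' and S' → α S' | ε.
For R: α = {num num, R op}, β = {num, S S, op}. Rewrite as R → β R' and R' → α R' | ε.

S -> id num S' | num S' | num op S S' | id R S'; R -> num R' | S S R' | op R'; S' -> R S' | ε; R' -> num num R' | R op R' | ε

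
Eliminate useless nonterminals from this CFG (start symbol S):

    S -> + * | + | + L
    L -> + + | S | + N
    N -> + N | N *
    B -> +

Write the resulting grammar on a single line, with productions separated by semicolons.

Generating nonterminals: {B, L, S}.
Reachable from S after that: {L, S}.
Removed useless symbols: {B, N} and every production mentioning them.

S -> + * | + | + L; L -> + + | S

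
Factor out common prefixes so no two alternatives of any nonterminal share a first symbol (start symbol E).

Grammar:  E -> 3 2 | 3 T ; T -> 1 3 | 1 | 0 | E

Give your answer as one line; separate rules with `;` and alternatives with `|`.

E has alternatives sharing prefix '3': factor to E → 3 E' with E' → 2 | T.
T has alternatives sharing prefix '1': factor to T → 1 T' with T' → 3 | ε.

E -> 3 E'; T -> 0 | E | 1 T'; E' -> 2 | T; T' -> 3 | ε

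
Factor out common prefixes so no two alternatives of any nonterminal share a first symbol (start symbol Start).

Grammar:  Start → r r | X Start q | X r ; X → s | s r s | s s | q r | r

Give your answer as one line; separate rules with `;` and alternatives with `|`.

Start has alternatives sharing prefix 'X': factor to Start → X Start1 with Start1 → Start q | r.
X has alternatives sharing prefix 's': factor to X → s X1 with X1 → ε | r s | s.

Start → r r | X Start1; X → q r | r | s X1; Start1 → Start q | r; X1 → eps | r s | s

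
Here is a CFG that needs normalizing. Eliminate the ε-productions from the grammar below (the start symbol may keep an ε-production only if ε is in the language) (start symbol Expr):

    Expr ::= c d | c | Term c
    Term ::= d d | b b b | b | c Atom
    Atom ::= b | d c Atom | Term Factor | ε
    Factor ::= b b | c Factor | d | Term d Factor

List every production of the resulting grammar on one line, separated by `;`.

Expr ::= c d | c | Term c; Term ::= d d | b b b | b | c Atom | c; Atom ::= b | d c Atom | d c | Term Factor; Factor ::= b b | c Factor | d | Term d Factor

Nullable nonterminals: {Atom}.
ε ∉ L(G), so no ε-production is kept.
Expand every rule over subsets of its nullable positions: Term → c Atom gives c Atom | c. Atom → d c Atom gives d c Atom | d c.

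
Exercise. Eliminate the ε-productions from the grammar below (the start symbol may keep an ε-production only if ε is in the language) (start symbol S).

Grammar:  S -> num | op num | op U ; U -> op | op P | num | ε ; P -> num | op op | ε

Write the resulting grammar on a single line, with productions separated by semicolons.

Nullable set = {P, U}.
ε ∉ L(G), so no ε-production is kept.
Add the nullable-subset variants: S → op U gives op U | op.

S -> num | op num | op U | op; U -> op | op P | num; P -> num | op op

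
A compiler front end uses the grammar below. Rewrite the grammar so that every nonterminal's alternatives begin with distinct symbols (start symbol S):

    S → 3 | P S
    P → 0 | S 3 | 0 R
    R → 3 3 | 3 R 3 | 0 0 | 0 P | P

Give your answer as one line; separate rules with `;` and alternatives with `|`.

P has alternatives sharing prefix '0': factor to P → 0 P' with P' → ε | R.
R has alternatives sharing prefix '3': factor to R → 3 R' with R' → 3 | R 3.
R has alternatives sharing prefix '0': factor to R → 0 R'' with R'' → 0 | P.

S → 3 | P S; P → S 3 | 0 P'; R → P | 3 R' | 0 R''; P' → ε | R; R' → 3 | R 3; R'' → 0 | P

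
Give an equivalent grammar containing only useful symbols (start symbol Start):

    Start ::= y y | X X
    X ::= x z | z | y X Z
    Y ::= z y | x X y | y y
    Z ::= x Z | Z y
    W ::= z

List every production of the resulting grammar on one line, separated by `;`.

Generating nonterminals: {Start, W, X, Y}.
Reachable from Start after that: {Start, X}.
Removed useless symbols: {W, Y, Z} and every production mentioning them.

Start ::= y y | X X; X ::= x z | z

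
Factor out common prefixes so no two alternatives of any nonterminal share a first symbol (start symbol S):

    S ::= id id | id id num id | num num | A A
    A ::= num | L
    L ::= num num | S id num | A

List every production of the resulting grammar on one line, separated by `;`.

S ::= num num | A A | id id S'; A ::= num | L; L ::= num num | S id num | A; S' ::= eps | num id

S has alternatives sharing prefix 'id id': factor to S → id id S' with S' → ε | num id.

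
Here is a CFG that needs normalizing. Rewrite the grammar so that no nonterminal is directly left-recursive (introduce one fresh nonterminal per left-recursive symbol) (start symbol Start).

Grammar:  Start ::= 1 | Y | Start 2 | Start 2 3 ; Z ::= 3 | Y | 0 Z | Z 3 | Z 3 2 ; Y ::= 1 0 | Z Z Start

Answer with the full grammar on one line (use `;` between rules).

Start ::= 1 Start1 | Y Start1; Z ::= 3 Z1 | Y Z1 | 0 Z Z1; Y ::= 1 0 | Z Z Start; Start1 ::= 2 Start1 | 2 3 Start1 | ε; Z1 ::= 3 Z1 | 3 2 Z1 | ε

Left recursion appears on Start, Z.
For Start: α = {2, 2 3}, β = {1, Y}. Rewrite as Start → β Start1 and Start1 → α Start1 | ε.
For Z: α = {3, 3 2}, β = {3, Y, 0 Z}. Rewrite as Z → β Z1 and Z1 → α Z1 | ε.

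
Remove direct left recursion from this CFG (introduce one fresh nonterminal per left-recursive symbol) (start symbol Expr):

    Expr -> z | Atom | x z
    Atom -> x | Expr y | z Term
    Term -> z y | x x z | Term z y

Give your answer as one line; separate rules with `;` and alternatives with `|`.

Directly left-recursive nonterminal: Term.
For Term: α = {z y}, β = {z y, x x z}. Rewrite as Term → β Term1 and Term1 → α Term1 | ε.

Expr -> z | Atom | x z; Atom -> x | Expr y | z Term; Term -> z y Term1 | x x z Term1; Term1 -> z y Term1 | eps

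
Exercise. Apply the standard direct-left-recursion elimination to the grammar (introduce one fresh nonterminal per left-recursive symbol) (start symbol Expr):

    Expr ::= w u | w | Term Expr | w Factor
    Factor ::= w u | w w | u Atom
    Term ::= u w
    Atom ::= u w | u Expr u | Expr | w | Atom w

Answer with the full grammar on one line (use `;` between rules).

Expr ::= w u | w | Term Expr | w Factor; Factor ::= w u | w w | u Atom; Term ::= u w; Atom ::= u w Atom1 | u Expr u Atom1 | Expr Atom1 | w Atom1; Atom1 ::= w Atom1 | ε

Left recursion appears on Atom.
For Atom: α = {w}, β = {u w, u Expr u, Expr, w}. Rewrite as Atom → β Atom1 and Atom1 → α Atom1 | ε.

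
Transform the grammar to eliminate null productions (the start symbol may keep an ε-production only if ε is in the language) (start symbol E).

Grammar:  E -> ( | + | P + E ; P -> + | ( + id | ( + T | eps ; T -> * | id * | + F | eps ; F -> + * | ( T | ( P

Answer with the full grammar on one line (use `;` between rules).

E -> ( | + | P + E | + E; P -> + | ( + id | ( + T | ( +; T -> * | id * | + F; F -> + * | ( T | ( | ( P

Nullable nonterminals: {P, T}.
ε ∉ L(G), so no ε-production is kept.
For each production, add variants omitting each subset of nullable occurrences: E → P + E gives P + E | + E. P → ( + T gives ( + T | ( +. F → ( T gives ( T | (.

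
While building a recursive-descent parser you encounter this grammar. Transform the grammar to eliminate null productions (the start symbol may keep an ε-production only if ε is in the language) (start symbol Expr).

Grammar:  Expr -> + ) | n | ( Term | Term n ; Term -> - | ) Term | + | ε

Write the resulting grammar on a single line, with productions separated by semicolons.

Nullable nonterminals: {Term}.
ε ∉ L(G), so no ε-production is kept.
Add the nullable-subset variants: Expr → ( Term gives ( Term | (. Term → ) Term gives ) Term | ).

Expr -> + ) | n | ( Term | ( | Term n; Term -> - | ) Term | ) | +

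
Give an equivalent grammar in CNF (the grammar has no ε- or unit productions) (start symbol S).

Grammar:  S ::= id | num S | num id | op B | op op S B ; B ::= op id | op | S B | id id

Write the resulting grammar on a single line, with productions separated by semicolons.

S ::= id | X1 S | X1 X2 | X3 B | X3 Y1; B ::= X3 X2 | op | S B | X2 X2; X1 ::= num; X2 ::= id; X3 ::= op; Y1 ::= X3 Y2; Y2 ::= S B

Introduce a nonterminal for each terminal appearing in a rule of length ≥ 2: X1 → num, X2 → id, X3 → op.
Binarize each right-hand side of length ≥ 3 by chaining fresh nonterminals (Y1, Y2, …): affected rules were S → X3 X3 S B.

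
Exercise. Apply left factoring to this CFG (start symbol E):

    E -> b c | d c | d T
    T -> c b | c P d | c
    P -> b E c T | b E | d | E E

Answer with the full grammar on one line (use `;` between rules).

E -> b c | d E'; T -> c T'; P -> d | E E | b E P'; E' -> c | T; T' -> b | P d | epsilon; P' -> c T | epsilon

E has alternatives sharing prefix 'd': factor to E → d E' with E' → c | T.
T has alternatives sharing prefix 'c': factor to T → c T' with T' → b | P d | ε.
P has alternatives sharing prefix 'b E': factor to P → b E P' with P' → c T | ε.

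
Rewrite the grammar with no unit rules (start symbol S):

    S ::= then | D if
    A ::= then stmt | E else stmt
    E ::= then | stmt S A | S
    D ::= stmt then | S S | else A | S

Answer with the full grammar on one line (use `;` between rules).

S ::= then | D if; A ::= then stmt | E else stmt; E ::= then | stmt S A | D if; D ::= then | D if | stmt then | S S | else A

Unit pairs: D ⇒* {S}; E ⇒* {S}.
Replace each nonterminal's rules with the union of the non-unit rules of every nonterminal it unit-derives.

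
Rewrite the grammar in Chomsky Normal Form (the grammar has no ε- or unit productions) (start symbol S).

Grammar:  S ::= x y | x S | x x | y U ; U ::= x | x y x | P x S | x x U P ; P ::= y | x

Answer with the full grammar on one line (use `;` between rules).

S ::= X1 X2 | X1 S | X1 X1 | X2 U; U ::= x | X1 Y1 | P Y2 | X1 Y3; P ::= y | x; X1 ::= x; X2 ::= y; Y1 ::= X2 X1; Y2 ::= X1 S; Y3 ::= X1 Y4; Y4 ::= U P

Introduce a nonterminal for each terminal appearing in a rule of length ≥ 2: X1 → x, X2 → y.
Binarize each right-hand side of length ≥ 3 by chaining fresh nonterminals (Y1, Y2, …): affected rules were U → X1 X2 X1; U → P X1 S; U → X1 X1 U P.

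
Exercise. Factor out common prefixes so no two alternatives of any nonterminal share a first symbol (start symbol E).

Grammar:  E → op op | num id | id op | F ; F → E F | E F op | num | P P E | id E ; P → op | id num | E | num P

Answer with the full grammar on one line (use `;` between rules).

E → op op | num id | id op | F; F → num | P P E | id E | E F F'; P → op | id num | E | num P; F' → epsilon | op

F has alternatives sharing prefix 'E F': factor to F → E F F' with F' → ε | op.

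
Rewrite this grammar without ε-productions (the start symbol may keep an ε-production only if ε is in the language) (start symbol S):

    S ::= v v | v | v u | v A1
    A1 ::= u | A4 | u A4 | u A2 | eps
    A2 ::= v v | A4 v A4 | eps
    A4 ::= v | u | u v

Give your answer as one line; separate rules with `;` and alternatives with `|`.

S ::= v v | v | v u | v A1; A1 ::= u | A4 | u A4 | u A2; A2 ::= v v | A4 v A4; A4 ::= v | u | u v

Nullable set = {A1, A2}.
ε ∉ L(G), so no ε-production is kept.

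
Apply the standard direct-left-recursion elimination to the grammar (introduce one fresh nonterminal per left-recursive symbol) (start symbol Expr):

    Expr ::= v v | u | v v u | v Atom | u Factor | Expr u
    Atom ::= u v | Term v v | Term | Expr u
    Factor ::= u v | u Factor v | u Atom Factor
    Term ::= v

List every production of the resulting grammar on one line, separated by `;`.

Expr is directly left-recursive.
For Expr: α = {u}, β = {v v, u, v v u, v Atom, u Factor}. Rewrite as Expr → β Expr1 and Expr1 → α Expr1 | ε.

Expr ::= v v Expr1 | u Expr1 | v v u Expr1 | v Atom Expr1 | u Factor Expr1; Atom ::= u v | Term v v | Term | Expr u; Factor ::= u v | u Factor v | u Atom Factor; Term ::= v; Expr1 ::= u Expr1 | ε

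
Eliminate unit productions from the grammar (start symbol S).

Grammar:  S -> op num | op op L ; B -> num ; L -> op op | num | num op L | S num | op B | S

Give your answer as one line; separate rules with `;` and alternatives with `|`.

Unit pairs: L ⇒* {S}.
For every A with A ⇒* B via unit rules, add B's non-unit alternatives to A; then delete every rule of the form X → Y.

S -> op num | op op L; B -> num; L -> op op | num | num op L | S num | op B | op num | op op L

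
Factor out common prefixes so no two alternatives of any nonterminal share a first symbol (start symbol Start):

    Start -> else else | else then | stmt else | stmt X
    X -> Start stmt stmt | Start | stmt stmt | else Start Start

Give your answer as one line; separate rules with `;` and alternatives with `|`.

Start -> else Start1 | stmt Start2; X -> stmt stmt | else Start Start | Start X1; Start1 -> else | then; Start2 -> else | X; X1 -> stmt stmt | ε

Start has alternatives sharing prefix 'else': factor to Start → else Start1 with Start1 → else | then.
Start has alternatives sharing prefix 'stmt': factor to Start → stmt Start2 with Start2 → else | X.
X has alternatives sharing prefix 'Start': factor to X → Start X1 with X1 → stmt stmt | ε.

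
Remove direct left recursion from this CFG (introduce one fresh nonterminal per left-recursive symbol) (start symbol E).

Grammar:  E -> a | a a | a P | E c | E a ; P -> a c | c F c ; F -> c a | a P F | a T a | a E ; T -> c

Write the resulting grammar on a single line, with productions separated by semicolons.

Left recursion appears on E.
For E: α = {c, a}, β = {a, a a, a P}. Rewrite as E → β E' and E' → α E' | ε.

E -> a E' | a a E' | a P E'; P -> a c | c F c; F -> c a | a P F | a T a | a E; T -> c; E' -> c E' | a E' | ε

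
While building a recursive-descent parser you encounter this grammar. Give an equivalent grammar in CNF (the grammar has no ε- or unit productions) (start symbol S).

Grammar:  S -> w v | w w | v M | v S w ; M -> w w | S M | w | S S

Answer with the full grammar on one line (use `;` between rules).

S -> X1 X2 | X1 X1 | X2 M | X2 Y1; M -> X1 X1 | S M | w | S S; X1 -> w; X2 -> v; Y1 -> S X1

Introduce a nonterminal for each terminal appearing in a rule of length ≥ 2: X1 → w, X2 → v.
Binarize each right-hand side of length ≥ 3 by chaining fresh nonterminals (Y1, Y2, …): affected rules were S → X2 S X1.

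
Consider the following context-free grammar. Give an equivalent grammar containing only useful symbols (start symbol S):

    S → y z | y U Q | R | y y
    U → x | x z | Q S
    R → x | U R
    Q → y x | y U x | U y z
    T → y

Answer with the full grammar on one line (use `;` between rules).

Generating nonterminals: {Q, R, S, T, U}.
Reachable from S after that: {Q, R, S, U}.
Removed useless symbols: {T} and every production mentioning them.

S → y z | y U Q | R | y y; U → x | x z | Q S; R → x | U R; Q → y x | y U x | U y z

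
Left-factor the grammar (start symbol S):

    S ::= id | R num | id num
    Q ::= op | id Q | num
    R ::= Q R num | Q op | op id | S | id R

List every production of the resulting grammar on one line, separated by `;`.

S has alternatives sharing prefix 'id': factor to S → id S' with S' → ε | num.
R has alternatives sharing prefix 'Q': factor to R → Q R' with R' → R num | op.

S ::= R num | id S'; Q ::= op | id Q | num; R ::= op id | S | id R | Q R'; S' ::= ε | num; R' ::= R num | op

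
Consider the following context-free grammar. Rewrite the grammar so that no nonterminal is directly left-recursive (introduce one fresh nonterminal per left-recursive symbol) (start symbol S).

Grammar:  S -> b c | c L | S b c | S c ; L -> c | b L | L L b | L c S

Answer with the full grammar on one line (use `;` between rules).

Directly left-recursive nonterminals: S, L.
For S: α = {b c, c}, β = {b c, c L}. Rewrite as S → β S' and S' → α S' | ε.
For L: α = {L b, c S}, β = {c, b L}. Rewrite as L → β L' and L' → α L' | ε.

S -> b c S' | c L S'; L -> c L' | b L L'; S' -> b c S' | c S' | ε; L' -> L b L' | c S L' | ε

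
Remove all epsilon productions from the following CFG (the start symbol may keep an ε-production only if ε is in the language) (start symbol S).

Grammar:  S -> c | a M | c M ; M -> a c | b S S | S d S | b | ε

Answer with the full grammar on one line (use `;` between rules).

S -> c | a M | a | c M; M -> a c | b S S | S d S | b

The nullable symbols are {M}.
ε ∉ L(G), so no ε-production is kept.
Add the nullable-subset variants: S → a M gives a M | a.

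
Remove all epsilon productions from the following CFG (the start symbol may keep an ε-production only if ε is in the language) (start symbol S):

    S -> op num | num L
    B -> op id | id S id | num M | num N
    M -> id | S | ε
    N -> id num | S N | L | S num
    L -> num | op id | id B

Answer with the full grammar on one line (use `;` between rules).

Nullable nonterminals: {M}.
ε ∉ L(G), so no ε-production is kept.
Expand every rule over subsets of its nullable positions: B → num M gives num M | num.

S -> op num | num L; B -> op id | id S id | num M | num | num N; M -> id | S; N -> id num | S N | L | S num; L -> num | op id | id B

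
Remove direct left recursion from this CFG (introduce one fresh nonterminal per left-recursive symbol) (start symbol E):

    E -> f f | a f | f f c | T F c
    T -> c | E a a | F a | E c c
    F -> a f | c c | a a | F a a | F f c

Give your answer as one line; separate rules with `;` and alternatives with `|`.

E -> f f | a f | f f c | T F c; T -> c | E a a | F a | E c c; F -> a f F' | c c F' | a a F'; F' -> a a F' | f c F' | ε

Directly left-recursive nonterminal: F.
For F: α = {a a, f c}, β = {a f, c c, a a}. Rewrite as F → β F' and F' → α F' | ε.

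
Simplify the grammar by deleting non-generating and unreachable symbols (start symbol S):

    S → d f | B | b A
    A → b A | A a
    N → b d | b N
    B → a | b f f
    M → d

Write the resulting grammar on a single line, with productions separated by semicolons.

Generating nonterminals: {B, M, N, S}.
Reachable from S after that: {B, S}.
Removed useless symbols: {A, M, N} and every production mentioning them.

S → d f | B; B → a | b f f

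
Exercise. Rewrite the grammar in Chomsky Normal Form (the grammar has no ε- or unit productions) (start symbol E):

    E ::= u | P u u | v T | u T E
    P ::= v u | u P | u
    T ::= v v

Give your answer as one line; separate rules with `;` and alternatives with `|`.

Introduce a nonterminal for each terminal appearing in a rule of length ≥ 2: X1 → u, X2 → v.
Binarize each right-hand side of length ≥ 3 by chaining fresh nonterminals (Y1, Y2, …): affected rules were E → P X1 X1; E → X1 T E.

E ::= u | P Y1 | X2 T | X1 Y2; P ::= X2 X1 | X1 P | u; T ::= X2 X2; X1 ::= u; X2 ::= v; Y1 ::= X1 X1; Y2 ::= T E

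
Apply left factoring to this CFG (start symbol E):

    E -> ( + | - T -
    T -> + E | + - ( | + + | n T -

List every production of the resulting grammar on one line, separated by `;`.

T has alternatives sharing prefix '+': factor to T → + T' with T' → E | - ( | +.

E -> ( + | - T -; T -> n T - | + T'; T' -> E | - ( | +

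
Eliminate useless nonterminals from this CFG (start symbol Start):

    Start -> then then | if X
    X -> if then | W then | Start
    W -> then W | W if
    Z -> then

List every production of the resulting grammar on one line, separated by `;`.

Generating nonterminals: {Start, X, Z}.
Reachable from Start after that: {Start, X}.
Removed useless symbols: {W, Z} and every production mentioning them.

Start -> then then | if X; X -> if then | Start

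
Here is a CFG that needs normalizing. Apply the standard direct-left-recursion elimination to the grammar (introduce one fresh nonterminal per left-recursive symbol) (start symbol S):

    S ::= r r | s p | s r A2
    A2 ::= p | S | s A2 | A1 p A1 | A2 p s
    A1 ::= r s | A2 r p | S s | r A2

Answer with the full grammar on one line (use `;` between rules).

Left recursion appears on A2.
For A2: α = {p s}, β = {p, S, s A2, A1 p A1}. Rewrite as A2 → β A2' and A2' → α A2' | ε.

S ::= r r | s p | s r A2; A2 ::= p A2' | S A2' | s A2 A2' | A1 p A1 A2'; A1 ::= r s | A2 r p | S s | r A2; A2' ::= p s A2' | ε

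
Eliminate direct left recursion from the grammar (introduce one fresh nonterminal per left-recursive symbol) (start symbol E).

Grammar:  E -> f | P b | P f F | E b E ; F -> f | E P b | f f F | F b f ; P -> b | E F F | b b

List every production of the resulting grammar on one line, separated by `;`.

Directly left-recursive nonterminals: E, F.
For E: α = {b E}, β = {f, P b, P f F}. Rewrite as E → β E' and E' → α E' | ε.
For F: α = {b f}, β = {f, E P b, f f F}. Rewrite as F → β F' and F' → α F' | ε.

E -> f E' | P b E' | P f F E'; F -> f F' | E P b F' | f f F F'; P -> b | E F F | b b; E' -> b E E' | epsilon; F' -> b f F' | epsilon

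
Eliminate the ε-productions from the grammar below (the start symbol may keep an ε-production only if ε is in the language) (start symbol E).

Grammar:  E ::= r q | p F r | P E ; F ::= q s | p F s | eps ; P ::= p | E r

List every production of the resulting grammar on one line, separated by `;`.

The nullable symbols are {F}.
ε ∉ L(G), so no ε-production is kept.
For each production, add variants omitting each subset of nullable occurrences: E → p F r gives p F r | p r. F → p F s gives p F s | p s.

E ::= r q | p F r | p r | P E; F ::= q s | p F s | p s; P ::= p | E r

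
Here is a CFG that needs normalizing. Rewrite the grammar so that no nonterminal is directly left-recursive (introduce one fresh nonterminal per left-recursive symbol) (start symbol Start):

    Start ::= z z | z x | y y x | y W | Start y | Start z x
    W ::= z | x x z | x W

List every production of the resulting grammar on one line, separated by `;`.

Left recursion appears on Start.
For Start: α = {y, z x}, β = {z z, z x, y y x, y W}. Rewrite as Start → β Start1 and Start1 → α Start1 | ε.

Start ::= z z Start1 | z x Start1 | y y x Start1 | y W Start1; W ::= z | x x z | x W; Start1 ::= y Start1 | z x Start1 | epsilon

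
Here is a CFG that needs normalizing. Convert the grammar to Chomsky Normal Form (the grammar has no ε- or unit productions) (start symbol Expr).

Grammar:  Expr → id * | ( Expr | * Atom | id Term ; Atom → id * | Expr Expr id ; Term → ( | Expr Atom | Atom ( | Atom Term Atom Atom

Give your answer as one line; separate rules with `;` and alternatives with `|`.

Introduce a nonterminal for each terminal appearing in a rule of length ≥ 2: X1 → id, X2 → *, X3 → (.
Binarize each right-hand side of length ≥ 3 by chaining fresh nonterminals (Y1, Y2, …): affected rules were Atom → Expr Expr X1; Term → Atom Term Atom Atom.

Expr → X1 X2 | X3 Expr | X2 Atom | X1 Term; Atom → X1 X2 | Expr Y1; Term → ( | Expr Atom | Atom X3 | Atom Y2; X1 → id; X2 → *; X3 → (; Y1 → Expr X1; Y2 → Term Y3; Y3 → Atom Atom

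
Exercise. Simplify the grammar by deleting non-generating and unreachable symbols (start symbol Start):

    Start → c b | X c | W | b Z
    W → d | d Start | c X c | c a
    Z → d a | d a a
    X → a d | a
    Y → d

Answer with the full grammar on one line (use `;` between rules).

Generating nonterminals: {Start, W, X, Y, Z}.
Reachable from Start after that: {Start, W, X, Z}.
Removed useless symbols: {Y} and every production mentioning them.

Start → c b | X c | W | b Z; W → d | d Start | c X c | c a; Z → d a | d a a; X → a d | a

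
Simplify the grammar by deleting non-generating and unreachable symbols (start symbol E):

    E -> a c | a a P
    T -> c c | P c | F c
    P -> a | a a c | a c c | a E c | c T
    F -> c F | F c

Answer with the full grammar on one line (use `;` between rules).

Generating nonterminals: {E, P, T}.
Reachable from E after that: {E, P, T}.
Removed useless symbols: {F} and every production mentioning them.

E -> a c | a a P; T -> c c | P c; P -> a | a a c | a c c | a E c | c T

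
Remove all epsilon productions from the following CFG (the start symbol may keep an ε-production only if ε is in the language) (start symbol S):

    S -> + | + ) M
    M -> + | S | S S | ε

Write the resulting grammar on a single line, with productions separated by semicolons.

The nullable symbols are {M}.
ε ∉ L(G), so no ε-production is kept.
For each production, add variants omitting each subset of nullable occurrences: S → + ) M gives + ) M | + ).

S -> + | + ) M | + ); M -> + | S | S S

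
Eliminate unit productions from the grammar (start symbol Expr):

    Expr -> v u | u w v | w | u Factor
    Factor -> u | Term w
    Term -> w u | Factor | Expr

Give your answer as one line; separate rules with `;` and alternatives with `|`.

Unit pairs: Term ⇒* {Expr, Factor}.
For every A with A ⇒* B via unit rules, add B's non-unit alternatives to A; then delete every rule of the form X → Y.

Expr -> v u | u w v | w | u Factor; Factor -> u | Term w; Term -> w u | u | Term w | v u | u w v | w | u Factor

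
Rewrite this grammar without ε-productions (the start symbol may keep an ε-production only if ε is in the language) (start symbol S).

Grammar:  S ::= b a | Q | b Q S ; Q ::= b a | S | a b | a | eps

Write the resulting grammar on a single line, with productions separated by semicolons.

S ::= b a | Q | b Q S | b Q | b S | b | ε; Q ::= b a | S | a b | a

The nullable symbols are {Q, S}.
ε ∈ L(G) since S is nullable, so keep S → ε.
Add the nullable-subset variants: S → b Q S gives b Q S | b Q | b S | b.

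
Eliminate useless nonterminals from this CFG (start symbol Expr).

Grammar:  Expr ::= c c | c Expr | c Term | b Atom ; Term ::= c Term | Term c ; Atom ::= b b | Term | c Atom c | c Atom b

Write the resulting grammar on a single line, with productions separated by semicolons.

Generating nonterminals: {Atom, Expr}.
Reachable from Expr after that: {Atom, Expr}.
Removed useless symbols: {Term} and every production mentioning them.

Expr ::= c c | c Expr | b Atom; Atom ::= b b | c Atom c | c Atom b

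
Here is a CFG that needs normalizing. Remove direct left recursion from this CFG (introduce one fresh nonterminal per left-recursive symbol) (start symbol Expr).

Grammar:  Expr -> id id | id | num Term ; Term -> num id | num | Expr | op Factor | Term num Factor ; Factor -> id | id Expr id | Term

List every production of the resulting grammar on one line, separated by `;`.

Term is directly left-recursive.
For Term: α = {num Factor}, β = {num id, num, Expr, op Factor}. Rewrite as Term → β Term1 and Term1 → α Term1 | ε.

Expr -> id id | id | num Term; Term -> num id Term1 | num Term1 | Expr Term1 | op Factor Term1; Factor -> id | id Expr id | Term; Term1 -> num Factor Term1 | eps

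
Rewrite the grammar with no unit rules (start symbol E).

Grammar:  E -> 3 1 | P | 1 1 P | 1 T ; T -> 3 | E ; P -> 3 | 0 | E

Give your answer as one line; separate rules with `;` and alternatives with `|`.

E -> 3 1 | 1 1 P | 1 T | 3 | 0; T -> 3 1 | 1 1 P | 1 T | 3 | 0; P -> 3 1 | 1 1 P | 1 T | 3 | 0

Unit pairs: E ⇒* {P}; P ⇒* {E}; T ⇒* {E, P}.
Replace each nonterminal's rules with the union of the non-unit rules of every nonterminal it unit-derives.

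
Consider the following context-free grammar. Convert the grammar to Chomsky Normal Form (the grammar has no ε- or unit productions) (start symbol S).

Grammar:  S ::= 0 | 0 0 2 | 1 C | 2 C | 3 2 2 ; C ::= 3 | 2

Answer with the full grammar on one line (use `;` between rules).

Introduce a nonterminal for each terminal appearing in a rule of length ≥ 2: X1 → 0, X2 → 2, X3 → 1, X4 → 3.
Binarize each right-hand side of length ≥ 3 by chaining fresh nonterminals (Y1, Y2, …): affected rules were S → X1 X1 X2; S → X4 X2 X2.

S ::= 0 | X1 Y1 | X3 C | X2 C | X4 Y2; C ::= 3 | 2; X1 ::= 0; X2 ::= 2; X3 ::= 1; X4 ::= 3; Y1 ::= X1 X2; Y2 ::= X2 X2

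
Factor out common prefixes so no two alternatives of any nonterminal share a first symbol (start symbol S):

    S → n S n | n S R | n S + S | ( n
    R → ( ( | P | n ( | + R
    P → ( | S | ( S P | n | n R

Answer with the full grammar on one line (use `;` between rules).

S has alternatives sharing prefix 'n S': factor to S → n S S' with S' → n | R | + S.
P has alternatives sharing prefix '(': factor to P → ( P' with P' → ε | S P.
P has alternatives sharing prefix 'n': factor to P → n P'' with P'' → ε | R.

S → ( n | n S S'; R → ( ( | P | n ( | + R; P → S | ( P' | n P''; S' → n | R | + S; P' → ε | S P; P'' → ε | R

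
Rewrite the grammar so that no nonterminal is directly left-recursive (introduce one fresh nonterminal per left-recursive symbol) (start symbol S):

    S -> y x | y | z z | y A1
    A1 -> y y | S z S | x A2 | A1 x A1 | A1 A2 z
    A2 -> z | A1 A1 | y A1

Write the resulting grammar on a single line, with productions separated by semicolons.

S -> y x | y | z z | y A1; A1 -> y y A1' | S z S A1' | x A2 A1'; A2 -> z | A1 A1 | y A1; A1' -> x A1 A1' | A2 z A1' | ε

Left recursion appears on A1.
For A1: α = {x A1, A2 z}, β = {y y, S z S, x A2}. Rewrite as A1 → β A1' and A1' → α A1' | ε.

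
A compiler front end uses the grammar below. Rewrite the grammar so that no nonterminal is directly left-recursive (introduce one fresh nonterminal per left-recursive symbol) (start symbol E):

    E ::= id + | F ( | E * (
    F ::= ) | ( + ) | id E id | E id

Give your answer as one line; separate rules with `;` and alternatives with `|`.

E is directly left-recursive.
For E: α = {* (}, β = {id +, F (}. Rewrite as E → β E' and E' → α E' | ε.

E ::= id + E' | F ( E'; F ::= ) | ( + ) | id E id | E id; E' ::= * ( E' | ε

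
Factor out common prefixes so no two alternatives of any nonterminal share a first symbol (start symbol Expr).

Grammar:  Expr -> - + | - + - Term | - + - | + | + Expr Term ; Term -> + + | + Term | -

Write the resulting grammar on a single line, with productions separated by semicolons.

Expr -> - + Expr1 | + Expr2; Term -> - | + Term1; Expr1 -> ε | - Expr11; Expr2 -> ε | Expr Term; Term1 -> + | Term; Expr11 -> Term | ε

Expr has alternatives sharing prefix '- +': factor to Expr → - + Expr1 with Expr1 → ε | - Term | -.
Expr has alternatives sharing prefix '+': factor to Expr → + Expr2 with Expr2 → ε | Expr Term.
Term has alternatives sharing prefix '+': factor to Term → + Term1 with Term1 → + | Term.
Expr1 has alternatives sharing prefix '-': factor to Expr1 → - Expr11 with Expr11 → Term | ε.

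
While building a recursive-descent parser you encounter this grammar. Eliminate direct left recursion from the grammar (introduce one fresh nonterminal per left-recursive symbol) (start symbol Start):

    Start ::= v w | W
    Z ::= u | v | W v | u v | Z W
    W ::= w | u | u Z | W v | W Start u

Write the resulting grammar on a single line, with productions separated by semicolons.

Start ::= v w | W; Z ::= u Z1 | v Z1 | W v Z1 | u v Z1; W ::= w W1 | u W1 | u Z W1; Z1 ::= W Z1 | ε; W1 ::= v W1 | Start u W1 | ε

Directly left-recursive nonterminals: Z, W.
For Z: α = {W}, β = {u, v, W v, u v}. Rewrite as Z → β Z1 and Z1 → α Z1 | ε.
For W: α = {v, Start u}, β = {w, u, u Z}. Rewrite as W → β W1 and W1 → α W1 | ε.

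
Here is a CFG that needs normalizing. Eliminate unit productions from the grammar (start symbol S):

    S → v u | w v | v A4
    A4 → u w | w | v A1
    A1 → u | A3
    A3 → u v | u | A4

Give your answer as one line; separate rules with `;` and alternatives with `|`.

S → v u | w v | v A4; A4 → u w | w | v A1; A1 → u w | w | v A1 | u | u v; A3 → u w | w | v A1 | u v | u

Unit pairs: A1 ⇒* {A3, A4}; A3 ⇒* {A4}.
For every A with A ⇒* B via unit rules, add B's non-unit alternatives to A; then delete every rule of the form X → Y.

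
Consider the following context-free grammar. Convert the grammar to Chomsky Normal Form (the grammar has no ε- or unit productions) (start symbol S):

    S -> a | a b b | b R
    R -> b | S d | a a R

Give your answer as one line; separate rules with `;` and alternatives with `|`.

Introduce a nonterminal for each terminal appearing in a rule of length ≥ 2: X1 → a, X2 → b, X3 → d.
Binarize each right-hand side of length ≥ 3 by chaining fresh nonterminals (Y1, Y2, …): affected rules were S → X1 X2 X2; R → X1 X1 R.

S -> a | X1 Y1 | X2 R; R -> b | S X3 | X1 Y2; X1 -> a; X2 -> b; X3 -> d; Y1 -> X2 X2; Y2 -> X1 R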